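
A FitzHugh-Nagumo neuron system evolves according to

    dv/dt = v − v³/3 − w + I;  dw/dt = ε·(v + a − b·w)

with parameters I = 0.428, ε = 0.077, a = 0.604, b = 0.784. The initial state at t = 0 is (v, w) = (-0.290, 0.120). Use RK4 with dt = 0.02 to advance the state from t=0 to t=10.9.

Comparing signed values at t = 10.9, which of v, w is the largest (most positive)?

t=0.000: state=(-0.290, 0.120)
step 1 (dt=0.02): k1=(0.026, 0.017), k2=(0.026, 0.017), k3=(0.026, 0.017), k4=(0.026, 0.017); state += dt/6·(k1+2k2+2k3+k4)
t=0.020: state=(-0.289, 0.120)
t=0.040: state=(-0.289, 0.121)
t=0.060: state=(-0.288, 0.121)
continuing one RK4 step at a time; state shown every 25 steps (Δt=0.5):
t=0.500: state=(-0.276, 0.129)
t=1.000: state=(-0.259, 0.138)
t=1.500: state=(-0.238, 0.147)
t=2.000: state=(-0.211, 0.157)
t=2.500: state=(-0.173, 0.168)
t=3.000: state=(-0.120, 0.180)
t=3.500: state=(-0.040, 0.195)
t=4.000: state=(0.080, 0.212)
t=4.500: state=(0.264, 0.235)
t=5.000: state=(0.538, 0.266)
t=5.500: state=(0.901, 0.308)
t=6.000: state=(1.271, 0.363)
t=6.500: state=(1.521, 0.429)
t=7.000: state=(1.631, 0.499)
t=7.500: state=(1.656, 0.570)
t=8.000: state=(1.643, 0.638)
t=8.500: state=(1.615, 0.704)
t=9.000: state=(1.580, 0.767)
t=9.500: state=(1.542, 0.826)
t=10.000: state=(1.502, 0.882)
t=10.500: state=(1.461, 0.935)
t=10.900: state=(1.426, 0.975)
compare at T: v=1.426, w=0.975

largest component: v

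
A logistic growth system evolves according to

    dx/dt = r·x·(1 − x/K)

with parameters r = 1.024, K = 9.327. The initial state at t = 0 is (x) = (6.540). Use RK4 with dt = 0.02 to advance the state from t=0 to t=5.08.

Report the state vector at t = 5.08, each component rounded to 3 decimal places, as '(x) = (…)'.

(x) = (9.305)

t=0.000: state=(6.540)
step 1 (dt=0.02): k1=(2.001), k2=(1.993), k3=(1.993), k4=(1.985); state += dt/6·(k1+2k2+2k3+k4)
t=0.020: state=(6.580)
t=0.040: state=(6.619)
t=0.060: state=(6.659)
continuing one RK4 step at a time; state shown every 10 steps (Δt=0.2):
t=0.200: state=(6.923)
t=0.400: state=(7.270)
t=0.600: state=(7.580)
t=0.800: state=(7.852)
t=1.000: state=(8.089)
t=1.200: state=(8.293)
t=1.400: state=(8.467)
t=1.600: state=(8.614)
t=1.800: state=(8.738)
t=2.000: state=(8.841)
t=2.200: state=(8.927)
t=2.400: state=(8.999)
t=2.600: state=(9.058)
t=2.800: state=(9.106)
t=3.000: state=(9.146)
t=3.200: state=(9.179)
t=3.400: state=(9.206)
t=3.600: state=(9.228)
t=3.800: state=(9.247)
t=4.000: state=(9.261)
t=4.200: state=(9.273)
t=4.400: state=(9.283)
t=4.600: state=(9.291)
t=4.800: state=(9.298)
t=5.000: state=(9.303)
t=5.080: state=(9.305)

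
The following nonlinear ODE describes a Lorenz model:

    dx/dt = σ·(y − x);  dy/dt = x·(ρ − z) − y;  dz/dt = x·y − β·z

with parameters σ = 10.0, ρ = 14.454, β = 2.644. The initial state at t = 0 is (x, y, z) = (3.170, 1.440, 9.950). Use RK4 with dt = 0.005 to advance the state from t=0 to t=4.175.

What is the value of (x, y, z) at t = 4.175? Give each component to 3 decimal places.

(x, y, z) = (6.488, 5.828, 14.979)

t=0.000: state=(3.170, 1.440, 9.950)
step 1 (dt=0.005): k1=(-17.300, 12.838, -21.743), k2=(-16.547, 12.781, -21.561), k3=(-16.567, 12.788, -21.560), k4=(-15.832, 12.733, -21.380); state += dt/6·(k1+2k2+2k3+k4)
t=0.005: state=(3.087, 1.504, 9.842)
t=0.010: state=(3.012, 1.567, 9.736)
t=0.015: state=(2.943, 1.630, 9.632)
continuing one RK4 step at a time; state shown every 40 steps (Δt=0.2):
t=0.200: state=(3.195, 4.292, 7.105)
t=0.400: state=(6.911, 9.287, 9.791)
t=0.600: state=(8.727, 7.160, 18.221)
t=0.800: state=(4.158, 2.489, 14.810)
t=1.000: state=(3.010, 3.308, 10.075)
t=1.200: state=(4.888, 6.434, 8.878)
t=1.400: state=(8.144, 9.112, 14.101)
t=1.600: state=(6.599, 4.671, 16.823)
t=1.800: state=(3.882, 3.379, 12.652)
t=2.000: state=(4.348, 5.210, 10.024)
t=2.200: state=(6.808, 8.098, 11.977)
t=2.400: state=(7.466, 6.573, 16.183)
t=2.600: state=(4.996, 4.028, 14.262)
t=2.800: state=(4.427, 4.777, 11.341)
t=3.000: state=(5.989, 7.030, 11.516)
t=3.200: state=(7.317, 7.248, 14.854)
t=3.400: state=(5.850, 4.880, 14.913)
t=3.600: state=(4.763, 4.737, 12.427)
t=3.800: state=(5.582, 6.315, 11.702)
t=4.000: state=(6.891, 7.195, 13.838)
t=4.175: state=(6.488, 5.828, 14.979)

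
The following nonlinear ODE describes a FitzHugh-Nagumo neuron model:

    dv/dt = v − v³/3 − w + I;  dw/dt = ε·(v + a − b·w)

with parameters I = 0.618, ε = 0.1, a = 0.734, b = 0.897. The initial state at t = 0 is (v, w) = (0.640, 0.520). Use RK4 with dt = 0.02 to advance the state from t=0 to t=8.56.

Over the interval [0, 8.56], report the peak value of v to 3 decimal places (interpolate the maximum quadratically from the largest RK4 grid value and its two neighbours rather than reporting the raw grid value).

max v = 1.600

t=0.000: state=(0.640, 0.520)
step 1 (dt=0.02): k1=(0.651, 0.091), k2=(0.654, 0.091), k3=(0.654, 0.091), k4=(0.656, 0.092); state += dt/6·(k1+2k2+2k3+k4)
t=0.020: state=(0.653, 0.522)
t=0.040: state=(0.666, 0.524)
t=0.060: state=(0.680, 0.526)
continuing one RK4 step at a time; state shown every 25 steps (Δt=0.5):
t=0.500: state=(0.989, 0.573)
t=1.000: state=(1.311, 0.640)
t=1.500: state=(1.510, 0.718)
t=2.000: state=(1.589, 0.798)
t=2.500: state=(1.598, 0.877)
t=3.000: state=(1.576, 0.952)
t=3.500: state=(1.539, 1.023)
t=4.000: state=(1.496, 1.088)
t=4.500: state=(1.450, 1.148)
t=5.000: state=(1.401, 1.203)
t=5.500: state=(1.349, 1.254)
t=6.000: state=(1.295, 1.299)
t=6.500: state=(1.239, 1.340)
t=7.000: state=(1.178, 1.376)
t=7.500: state=(1.113, 1.408)
t=8.000: state=(1.041, 1.435)
t=8.500: state=(0.960, 1.457)
t=8.560: state=(0.950, 1.459)
largest grid value and its neighbours: v(2.320)=1.59992, v(2.340)=1.59996, v(2.360)=1.59994
parabola through these three points peaks at t≈2.343 with v≈1.59996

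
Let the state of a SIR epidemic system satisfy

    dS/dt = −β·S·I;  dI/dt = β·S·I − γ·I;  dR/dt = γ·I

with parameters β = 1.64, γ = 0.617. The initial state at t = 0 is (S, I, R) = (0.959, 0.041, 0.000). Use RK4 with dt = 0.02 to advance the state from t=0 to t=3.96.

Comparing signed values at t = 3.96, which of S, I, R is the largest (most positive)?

largest component: R

t=0.000: state=(0.959, 0.041, 0.000)
step 1 (dt=0.02): k1=(-0.064, 0.039, 0.025), k2=(-0.065, 0.040, 0.026), k3=(-0.065, 0.040, 0.026), k4=(-0.066, 0.040, 0.026); state += dt/6·(k1+2k2+2k3+k4)
t=0.020: state=(0.958, 0.042, 0.001)
t=0.040: state=(0.956, 0.043, 0.001)
t=0.060: state=(0.955, 0.043, 0.002)
continuing one RK4 step at a time; state shown every 10 steps (Δt=0.2):
t=0.200: state=(0.945, 0.050, 0.006)
t=0.400: state=(0.928, 0.060, 0.012)
t=0.600: state=(0.909, 0.071, 0.020)
t=0.800: state=(0.886, 0.084, 0.030)
t=1.000: state=(0.859, 0.099, 0.041)
t=1.200: state=(0.830, 0.116, 0.054)
t=1.400: state=(0.796, 0.134, 0.070)
t=1.600: state=(0.760, 0.153, 0.088)
t=1.800: state=(0.721, 0.172, 0.108)
t=2.000: state=(0.679, 0.191, 0.130)
t=2.200: state=(0.636, 0.210, 0.155)
t=2.400: state=(0.592, 0.227, 0.182)
t=2.600: state=(0.548, 0.241, 0.210)
t=2.800: state=(0.505, 0.254, 0.241)
t=3.000: state=(0.464, 0.263, 0.273)
t=3.200: state=(0.425, 0.269, 0.306)
t=3.400: state=(0.389, 0.272, 0.339)
t=3.600: state=(0.356, 0.271, 0.373)
t=3.800: state=(0.326, 0.268, 0.406)
t=3.960: state=(0.304, 0.264, 0.432)
compare at T: S=0.304, I=0.264, R=0.432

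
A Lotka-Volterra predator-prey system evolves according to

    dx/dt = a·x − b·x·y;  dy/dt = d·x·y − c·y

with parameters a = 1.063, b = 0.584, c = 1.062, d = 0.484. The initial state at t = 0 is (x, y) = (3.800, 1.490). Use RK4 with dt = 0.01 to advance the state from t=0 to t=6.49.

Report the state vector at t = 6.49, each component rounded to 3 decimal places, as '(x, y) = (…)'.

t=0.000: state=(3.800, 1.490)
step 1 (dt=0.01): k1=(0.733, 1.158), k2=(0.721, 1.165), k3=(0.721, 1.165), k4=(0.708, 1.172); state += dt/6·(k1+2k2+2k3+k4)
t=0.010: state=(3.807, 1.502)
t=0.020: state=(3.814, 1.513)
t=0.030: state=(3.821, 1.525)
continuing one RK4 step at a time; state shown every 25 steps (Δt=0.25):
t=0.250: state=(3.896, 1.823)
t=0.500: state=(3.783, 2.230)
t=0.750: state=(3.453, 2.655)
t=1.000: state=(2.975, 3.006)
t=1.250: state=(2.461, 3.202)
t=1.500: state=(2.005, 3.215)
t=1.750: state=(1.650, 3.072)
t=2.000: state=(1.398, 2.830)
t=2.250: state=(1.232, 2.542)
t=2.500: state=(1.133, 2.248)
t=2.750: state=(1.086, 1.971)
t=3.000: state=(1.082, 1.722)
t=3.250: state=(1.116, 1.508)
t=3.500: state=(1.184, 1.328)
t=3.750: state=(1.286, 1.182)
t=4.000: state=(1.424, 1.068)
t=4.250: state=(1.600, 0.983)
t=4.500: state=(1.816, 0.926)
t=4.750: state=(2.074, 0.898)
t=5.000: state=(2.373, 0.901)
t=5.250: state=(2.708, 0.939)
t=5.500: state=(3.063, 1.021)
t=5.750: state=(3.410, 1.159)
t=6.000: state=(3.702, 1.368)
t=6.250: state=(3.875, 1.661)
t=6.490: state=(3.867, 2.022)

(x, y) = (3.867, 2.022)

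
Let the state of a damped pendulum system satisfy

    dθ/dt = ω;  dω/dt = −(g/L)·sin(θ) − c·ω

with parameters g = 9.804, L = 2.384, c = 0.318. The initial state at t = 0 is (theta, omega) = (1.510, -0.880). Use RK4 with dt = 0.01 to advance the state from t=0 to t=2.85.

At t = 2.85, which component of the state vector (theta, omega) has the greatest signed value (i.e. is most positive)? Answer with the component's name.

t=0.000: state=(1.510, -0.880)
step 1 (dt=0.01): k1=(-0.880, -3.825), k2=(-0.899, -3.818), k3=(-0.899, -3.818), k4=(-0.918, -3.810); state += dt/6·(k1+2k2+2k3+k4)
t=0.010: state=(1.501, -0.918)
t=0.020: state=(1.492, -0.956)
t=0.030: state=(1.482, -0.994)
continuing one RK4 step at a time; state shown every 10 steps (Δt=0.1):
t=0.100: state=(1.403, -1.255)
t=0.200: state=(1.260, -1.608)
t=0.300: state=(1.082, -1.931)
t=0.400: state=(0.875, -2.206)
t=0.500: state=(0.643, -2.415)
t=0.600: state=(0.395, -2.540)
t=0.700: state=(0.139, -2.567)
t=0.800: state=(-0.115, -2.491)
t=0.900: state=(-0.356, -2.318)
t=1.000: state=(-0.576, -2.063)
t=1.100: state=(-0.767, -1.746)
t=1.200: state=(-0.924, -1.388)
t=1.300: state=(-1.044, -1.007)
t=1.400: state=(-1.125, -0.617)
t=1.500: state=(-1.167, -0.228)
t=1.600: state=(-1.171, 0.152)
t=1.700: state=(-1.137, 0.518)
t=1.800: state=(-1.068, 0.863)
t=1.900: state=(-0.965, 1.181)
t=2.000: state=(-0.833, 1.461)
t=2.100: state=(-0.675, 1.692)
t=2.200: state=(-0.497, 1.863)
t=2.300: state=(-0.305, 1.962)
t=2.400: state=(-0.107, 1.983)
t=2.500: state=(0.089, 1.924)
t=2.600: state=(0.276, 1.790)
t=2.700: state=(0.445, 1.591)
t=2.800: state=(0.592, 1.340)
t=2.850: state=(0.656, 1.199)
compare at T: theta=0.656, omega=1.199

largest component: omega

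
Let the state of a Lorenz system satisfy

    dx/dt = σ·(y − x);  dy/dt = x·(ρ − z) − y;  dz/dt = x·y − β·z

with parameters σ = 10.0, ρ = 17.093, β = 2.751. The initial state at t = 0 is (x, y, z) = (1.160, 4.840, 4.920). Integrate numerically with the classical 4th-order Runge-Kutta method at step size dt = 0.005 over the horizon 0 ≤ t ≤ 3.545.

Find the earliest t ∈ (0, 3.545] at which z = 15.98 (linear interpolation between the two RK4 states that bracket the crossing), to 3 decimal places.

t = 0.263

t=0.000: state=(1.160, 4.840, 4.920)
step 1 (dt=0.005): k1=(36.800, 9.281, -7.921), k2=(36.112, 10.402, -7.392), k3=(36.157, 10.377, -7.400), k4=(35.511, 11.479, -6.874); state += dt/6·(k1+2k2+2k3+k4)
t=0.005: state=(1.341, 4.892, 4.883)
t=0.010: state=(1.515, 4.955, 4.851)
t=0.015: state=(1.685, 5.028, 4.825)
continuing one RK4 step at a time; state shown every 40 steps (Δt=0.2):
t=0.200: state=(8.248, 12.684, 9.778)
t=0.260: state=(10.781, 14.401, 15.629)
next step: t=0.265: state=(10.957, 14.393, 16.193) — z has crossed 15.98
linear interpolation between t=0.260 (15.62941) and t=0.265 (16.19314) → t≈0.263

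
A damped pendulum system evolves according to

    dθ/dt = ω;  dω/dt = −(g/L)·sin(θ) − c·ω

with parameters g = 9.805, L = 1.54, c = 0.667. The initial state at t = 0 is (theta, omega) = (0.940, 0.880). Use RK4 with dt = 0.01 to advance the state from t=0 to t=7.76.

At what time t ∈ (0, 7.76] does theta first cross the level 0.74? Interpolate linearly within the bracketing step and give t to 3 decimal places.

t=0.000: state=(0.940, 0.880)
step 1 (dt=0.01): k1=(0.880, -5.729), k2=(0.851, -5.726), k3=(0.851, -5.725), k4=(0.823, -5.722); state += dt/6·(k1+2k2+2k3+k4)
t=0.010: state=(0.949, 0.823)
t=0.020: state=(0.956, 0.766)
t=0.030: state=(0.964, 0.708)
t=0.490: state=(0.740, -1.496)
next step: t=0.500: state=(0.725, -1.529) — theta has crossed 0.74
linear interpolation between t=0.490 (0.74026) and t=0.500 (0.72513) → t≈0.490

t = 0.490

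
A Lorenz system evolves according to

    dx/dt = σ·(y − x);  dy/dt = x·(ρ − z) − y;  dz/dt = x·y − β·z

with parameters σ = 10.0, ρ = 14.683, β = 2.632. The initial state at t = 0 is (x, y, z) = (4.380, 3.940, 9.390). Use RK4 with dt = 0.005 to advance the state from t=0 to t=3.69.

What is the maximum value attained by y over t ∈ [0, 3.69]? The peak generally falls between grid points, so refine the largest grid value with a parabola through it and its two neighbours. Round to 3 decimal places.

t=0.000: state=(4.380, 3.940, 9.390)
step 1 (dt=0.005): k1=(-4.400, 19.243, -7.457), k2=(-3.809, 19.218, -7.241), k3=(-3.824, 19.224, -7.237), k4=(-3.248, 19.204, -7.018); state += dt/6·(k1+2k2+2k3+k4)
t=0.005: state=(4.361, 4.036, 9.354)
t=0.010: state=(4.347, 4.132, 9.320)
t=0.015: state=(4.339, 4.228, 9.288)
continuing one RK4 step at a time; state shown every 40 steps (Δt=0.2):
t=0.200: state=(6.269, 7.951, 10.472)
t=0.400: state=(8.258, 7.787, 16.554)
t=0.600: state=(5.277, 3.735, 15.521)
t=0.800: state=(3.889, 4.005, 11.553)
t=1.000: state=(5.326, 6.539, 10.541)
t=1.200: state=(7.623, 8.180, 14.388)
t=1.400: state=(6.444, 5.110, 16.108)
t=1.600: state=(4.516, 4.167, 13.027)
t=1.800: state=(5.024, 5.788, 11.226)
t=2.000: state=(6.885, 7.668, 13.207)
t=2.200: state=(6.890, 6.106, 15.711)
t=2.400: state=(5.159, 4.572, 13.954)
t=2.600: state=(5.022, 5.433, 11.983)
t=2.800: state=(6.351, 7.070, 12.746)
t=3.000: state=(6.901, 6.587, 15.025)
t=3.200: state=(5.667, 5.049, 14.415)
t=3.400: state=(5.165, 5.312, 12.643)
t=3.600: state=(6.016, 6.589, 12.667)
t=3.690: state=(6.486, 6.917, 13.409)
largest grid value and its neighbours: y(0.295)=9.03507, y(0.300)=9.03975, y(0.305)=9.03787
parabola through these three points peaks at t≈0.301 with y≈9.03990

max y = 9.040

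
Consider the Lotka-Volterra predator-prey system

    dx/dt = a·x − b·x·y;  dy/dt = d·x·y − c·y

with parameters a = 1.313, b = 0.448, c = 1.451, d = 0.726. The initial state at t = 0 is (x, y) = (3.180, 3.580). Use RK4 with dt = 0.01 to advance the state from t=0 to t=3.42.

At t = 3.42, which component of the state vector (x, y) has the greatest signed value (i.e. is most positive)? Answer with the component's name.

t=0.000: state=(3.180, 3.580)
step 1 (dt=0.01): k1=(-0.925, 3.070), k2=(-0.945, 3.072), k3=(-0.945, 3.071), k4=(-0.966, 3.072); state += dt/6·(k1+2k2+2k3+k4)
t=0.010: state=(3.171, 3.611)
t=0.020: state=(3.161, 3.641)
t=0.030: state=(3.150, 3.672)
continuing one RK4 step at a time; state shown every 20 steps (Δt=0.2):
t=0.200: state=(2.920, 4.178)
t=0.400: state=(2.553, 4.654)
t=0.600: state=(2.159, 4.901)
t=0.800: state=(1.808, 4.886)
t=1.000: state=(1.531, 4.653)
t=1.200: state=(1.333, 4.282)
t=1.400: state=(1.204, 3.848)
t=1.600: state=(1.131, 3.409)
t=1.800: state=(1.104, 2.998)
t=2.000: state=(1.116, 2.634)
t=2.200: state=(1.163, 2.324)
t=2.400: state=(1.242, 2.069)
t=2.600: state=(1.354, 1.869)
t=2.800: state=(1.500, 1.719)
t=3.000: state=(1.680, 1.620)
t=3.200: state=(1.895, 1.570)
t=3.400: state=(2.141, 1.574)
t=3.420: state=(2.167, 1.578)
compare at T: x=2.167, y=1.578

largest component: x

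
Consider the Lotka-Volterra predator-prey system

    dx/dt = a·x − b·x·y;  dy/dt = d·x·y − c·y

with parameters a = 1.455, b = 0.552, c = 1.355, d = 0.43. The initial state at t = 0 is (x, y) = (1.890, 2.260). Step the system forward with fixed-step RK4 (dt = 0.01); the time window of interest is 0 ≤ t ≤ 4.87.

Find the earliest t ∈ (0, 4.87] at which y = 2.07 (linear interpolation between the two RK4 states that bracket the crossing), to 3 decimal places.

t=0.000: state=(1.890, 2.260)
step 1 (dt=0.01): k1=(0.392, -1.226), k2=(0.399, -1.220), k3=(0.399, -1.220), k4=(0.406, -1.215); state += dt/6·(k1+2k2+2k3+k4)
t=0.010: state=(1.894, 2.248)
t=0.020: state=(1.898, 2.236)
t=0.030: state=(1.902, 2.224)
t=0.160: state=(1.970, 2.077)
next step: t=0.170: state=(1.976, 2.067) — y has crossed 2.07
linear interpolation between t=0.160 (2.07747) and t=0.170 (2.06697) → t≈0.167

t = 0.167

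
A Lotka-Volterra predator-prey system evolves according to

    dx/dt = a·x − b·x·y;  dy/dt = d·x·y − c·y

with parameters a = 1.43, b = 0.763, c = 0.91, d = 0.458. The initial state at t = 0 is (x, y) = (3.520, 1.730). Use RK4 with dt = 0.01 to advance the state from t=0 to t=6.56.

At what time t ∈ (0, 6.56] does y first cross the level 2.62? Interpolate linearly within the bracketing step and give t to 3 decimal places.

t=0.000: state=(3.520, 1.730)
step 1 (dt=0.01): k1=(0.387, 1.215), k2=(0.371, 1.221), k3=(0.371, 1.220), k4=(0.355, 1.226); state += dt/6·(k1+2k2+2k3+k4)
t=0.010: state=(3.524, 1.742)
t=0.020: state=(3.527, 1.755)
t=0.030: state=(3.530, 1.767)
continuing one RK4 step at a time; state shown every 25 steps (Δt=0.25):
t=0.250: state=(3.508, 2.065)
t=0.500: state=(3.267, 2.429)
t=0.640: state=(3.047, 2.619)
next step: t=0.650: state=(3.030, 2.632) — y has crossed 2.62
linear interpolation between t=0.640 (2.61899) and t=0.650 (2.63164) → t≈0.641

t = 0.641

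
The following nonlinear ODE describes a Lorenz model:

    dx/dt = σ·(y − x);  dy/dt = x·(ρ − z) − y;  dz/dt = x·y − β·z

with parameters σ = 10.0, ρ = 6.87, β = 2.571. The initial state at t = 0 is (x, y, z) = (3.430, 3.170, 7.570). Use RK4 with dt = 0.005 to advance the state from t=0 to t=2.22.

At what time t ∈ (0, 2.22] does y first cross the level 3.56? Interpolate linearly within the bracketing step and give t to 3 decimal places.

t=0.000: state=(3.430, 3.170, 7.570)
step 1 (dt=0.005): k1=(-2.600, -5.571, -8.589), k2=(-2.674, -5.479, -8.602), k3=(-2.670, -5.479, -8.602), k4=(-2.740, -5.387, -8.615); state += dt/6·(k1+2k2+2k3+k4)
t=0.005: state=(3.417, 3.143, 7.527)
t=0.010: state=(3.403, 3.116, 7.484)
t=0.015: state=(3.388, 3.091, 7.441)
continuing one RK4 step at a time; state shown every 20 steps (Δt=0.1):
t=0.100: state=(3.107, 2.786, 6.702)
t=0.200: state=(2.855, 2.685, 5.892)
t=0.300: state=(2.775, 2.784, 5.228)
t=0.400: state=(2.863, 3.026, 4.761)
t=0.500: state=(3.090, 3.374, 4.521)
t=0.545: state=(3.228, 3.555, 4.492)
next step: t=0.550: state=(3.244, 3.576, 4.492) — y has crossed 3.56
linear interpolation between t=0.545 (3.55487) and t=0.550 (3.57552) → t≈0.546

t = 0.546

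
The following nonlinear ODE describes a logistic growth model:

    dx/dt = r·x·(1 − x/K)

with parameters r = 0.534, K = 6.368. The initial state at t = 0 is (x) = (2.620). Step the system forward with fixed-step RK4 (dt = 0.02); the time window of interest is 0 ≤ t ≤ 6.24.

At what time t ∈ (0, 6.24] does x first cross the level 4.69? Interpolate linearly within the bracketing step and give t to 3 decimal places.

t=0.000: state=(2.620)
step 1 (dt=0.02): k1=(0.823), k2=(0.824), k3=(0.824), k4=(0.825); state += dt/6·(k1+2k2+2k3+k4)
t=0.020: state=(2.636)
t=0.040: state=(2.653)
t=0.060: state=(2.670)
continuing one RK4 step at a time; state shown every 25 steps (Δt=0.5):
t=0.500: state=(3.039)
t=1.000: state=(3.463)
t=1.500: state=(3.878)
t=2.000: state=(4.269)
t=2.500: state=(4.626)
t=2.580: state=(4.680)
next step: t=2.600: state=(4.693) — x has crossed 4.69
linear interpolation between t=2.580 (4.67990) and t=2.600 (4.69311) → t≈2.595

t = 2.595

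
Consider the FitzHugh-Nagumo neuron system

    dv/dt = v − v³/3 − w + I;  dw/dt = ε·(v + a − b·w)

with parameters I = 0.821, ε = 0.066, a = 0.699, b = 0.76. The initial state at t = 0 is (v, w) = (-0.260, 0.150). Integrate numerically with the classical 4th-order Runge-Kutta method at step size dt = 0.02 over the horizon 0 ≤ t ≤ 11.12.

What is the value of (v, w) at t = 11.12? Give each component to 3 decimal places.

(v, w) = (1.439, 1.333)

t=0.000: state=(-0.260, 0.150)
step 1 (dt=0.02): k1=(0.417, 0.021), k2=(0.421, 0.022), k3=(0.421, 0.022), k4=(0.424, 0.022); state += dt/6·(k1+2k2+2k3+k4)
t=0.020: state=(-0.252, 0.150)
t=0.040: state=(-0.243, 0.151)
t=0.060: state=(-0.234, 0.151)
continuing one RK4 step at a time; state shown every 25 steps (Δt=0.5):
t=0.500: state=(0.004, 0.165)
t=1.000: state=(0.423, 0.190)
t=1.500: state=(1.013, 0.231)
t=2.000: state=(1.559, 0.291)
t=2.500: state=(1.820, 0.362)
t=3.000: state=(1.885, 0.437)
t=3.500: state=(1.883, 0.510)
t=4.000: state=(1.862, 0.581)
t=4.500: state=(1.835, 0.650)
t=5.000: state=(1.808, 0.716)
t=5.500: state=(1.779, 0.779)
t=6.000: state=(1.751, 0.840)
t=6.500: state=(1.722, 0.899)
t=7.000: state=(1.693, 0.955)
t=7.500: state=(1.664, 1.009)
t=8.000: state=(1.634, 1.060)
t=8.500: state=(1.604, 1.110)
t=9.000: state=(1.574, 1.157)
t=9.500: state=(1.543, 1.202)
t=10.000: state=(1.512, 1.244)
t=10.500: state=(1.480, 1.285)
t=11.000: state=(1.447, 1.324)
t=11.120: state=(1.439, 1.333)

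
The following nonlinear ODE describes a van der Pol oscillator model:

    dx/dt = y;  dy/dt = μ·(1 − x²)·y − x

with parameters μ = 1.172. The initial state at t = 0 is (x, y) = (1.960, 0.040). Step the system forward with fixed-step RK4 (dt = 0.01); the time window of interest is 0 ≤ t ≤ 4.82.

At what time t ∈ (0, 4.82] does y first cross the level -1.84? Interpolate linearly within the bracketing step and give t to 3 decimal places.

t=0.000: state=(1.960, 0.040)
step 1 (dt=0.01): k1=(0.040, -2.093), k2=(0.030, -2.059), k3=(0.030, -2.059), k4=(0.019, -2.025); state += dt/6·(k1+2k2+2k3+k4)
t=0.010: state=(1.960, 0.019)
t=0.020: state=(1.960, -0.001)
t=0.030: state=(1.960, -0.020)
continuing one RK4 step at a time; state shown every 20 steps (Δt=0.2):
t=0.200: state=(1.934, -0.266)
t=0.400: state=(1.863, -0.429)
t=0.600: state=(1.766, -0.532)
t=0.800: state=(1.651, -0.616)
t=1.000: state=(1.520, -0.700)
t=1.200: state=(1.371, -0.798)
t=1.400: state=(1.199, -0.924)
t=1.600: state=(0.998, -1.095)
t=1.800: state=(0.757, -1.335)
t=2.000: state=(0.457, -1.676)
t=2.070: state=(0.335, -1.825)
next step: t=2.080: state=(0.317, -1.847) — y has crossed -1.84
linear interpolation between t=2.070 (-1.82480) and t=2.080 (-1.84729) → t≈2.077

t = 2.077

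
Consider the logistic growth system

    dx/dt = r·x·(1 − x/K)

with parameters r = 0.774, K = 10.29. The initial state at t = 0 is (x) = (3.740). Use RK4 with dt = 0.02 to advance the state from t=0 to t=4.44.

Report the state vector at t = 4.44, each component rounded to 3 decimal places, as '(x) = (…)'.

(x) = (9.741)

t=0.000: state=(3.740)
step 1 (dt=0.02): k1=(1.843), k2=(1.847), k3=(1.847), k4=(1.850); state += dt/6·(k1+2k2+2k3+k4)
t=0.020: state=(3.777)
t=0.040: state=(3.814)
t=0.060: state=(3.851)
continuing one RK4 step at a time; state shown every 10 steps (Δt=0.2):
t=0.200: state=(4.116)
t=0.400: state=(4.503)
t=0.600: state=(4.898)
t=0.800: state=(5.296)
t=1.000: state=(5.692)
t=1.200: state=(6.082)
t=1.400: state=(6.461)
t=1.600: state=(6.825)
t=1.800: state=(7.172)
t=2.000: state=(7.497)
t=2.200: state=(7.801)
t=2.400: state=(8.081)
t=2.600: state=(8.338)
t=2.800: state=(8.571)
t=3.000: state=(8.782)
t=3.200: state=(8.970)
t=3.400: state=(9.138)
t=3.600: state=(9.287)
t=3.800: state=(9.419)
t=4.000: state=(9.535)
t=4.200: state=(9.636)
t=4.400: state=(9.725)
t=4.440: state=(9.741)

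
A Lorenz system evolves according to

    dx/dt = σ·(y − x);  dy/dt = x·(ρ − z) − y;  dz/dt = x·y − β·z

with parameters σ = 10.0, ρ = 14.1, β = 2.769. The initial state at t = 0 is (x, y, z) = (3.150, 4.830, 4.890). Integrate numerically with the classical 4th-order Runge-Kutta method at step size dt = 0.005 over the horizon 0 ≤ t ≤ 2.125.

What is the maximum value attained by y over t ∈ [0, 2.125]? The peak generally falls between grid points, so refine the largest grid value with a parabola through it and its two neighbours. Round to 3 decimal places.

max y = 11.355

t=0.000: state=(3.150, 4.830, 4.890)
step 1 (dt=0.005): k1=(16.800, 24.181, 1.674), k2=(16.985, 24.495, 2.058), k3=(16.988, 24.495, 2.060), k4=(17.175, 24.808, 2.452); state += dt/6·(k1+2k2+2k3+k4)
t=0.005: state=(3.235, 4.952, 4.900)
t=0.010: state=(3.322, 5.078, 4.915)
t=0.015: state=(3.411, 5.207, 4.933)
continuing one RK4 step at a time; state shown every 20 steps (Δt=0.1):
t=0.100: state=(5.260, 7.826, 6.056)
t=0.200: state=(8.098, 10.929, 10.271)
t=0.300: state=(9.939, 10.239, 16.737)
t=0.400: state=(8.374, 5.340, 19.126)
t=0.500: state=(5.144, 2.245, 16.577)
t=0.600: state=(3.031, 1.700, 13.199)
t=0.700: state=(2.311, 2.104, 10.423)
t=0.800: state=(2.473, 2.965, 8.417)
t=0.900: state=(3.275, 4.395, 7.296)
t=1.000: state=(4.742, 6.560, 7.458)
t=1.100: state=(6.822, 9.035, 9.683)
t=1.200: state=(8.677, 9.833, 14.037)
t=1.300: state=(8.608, 7.283, 17.391)
t=1.400: state=(6.544, 4.153, 16.911)
t=1.500: state=(4.474, 2.891, 14.413)
t=1.600: state=(3.456, 2.967, 11.887)
t=1.700: state=(3.395, 3.720, 9.984)
t=1.800: state=(4.050, 5.020, 8.977)
t=1.900: state=(5.301, 6.801, 9.233)
t=2.000: state=(6.902, 8.472, 11.162)
t=2.100: state=(8.070, 8.635, 14.265)
t=2.125: state=(8.161, 8.315, 14.976)
largest grid value and its neighbours: y(0.235)=11.34818, y(0.240)=11.35512, y(0.245)=11.34723
parabola through these three points peaks at t≈0.240 with y≈11.35513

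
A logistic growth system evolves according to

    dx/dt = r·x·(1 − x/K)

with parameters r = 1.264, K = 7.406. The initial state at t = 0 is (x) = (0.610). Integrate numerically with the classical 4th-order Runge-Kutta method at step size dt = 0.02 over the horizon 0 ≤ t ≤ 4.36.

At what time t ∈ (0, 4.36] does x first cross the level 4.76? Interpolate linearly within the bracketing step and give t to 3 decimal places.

t = 2.372

t=0.000: state=(0.610)
step 1 (dt=0.02): k1=(0.708), k2=(0.715), k3=(0.715), k4=(0.723); state += dt/6·(k1+2k2+2k3+k4)
t=0.020: state=(0.624)
t=0.040: state=(0.639)
t=0.060: state=(0.654)
continuing one RK4 step at a time; state shown every 10 steps (Δt=0.2):
t=0.200: state=(0.767)
t=0.400: state=(0.959)
t=0.600: state=(1.191)
t=0.800: state=(1.466)
t=1.000: state=(1.786)
t=1.200: state=(2.150)
t=1.400: state=(2.555)
t=1.600: state=(2.993)
t=1.800: state=(3.453)
t=2.000: state=(3.920)
t=2.200: state=(4.381)
t=2.360: state=(4.735)
next step: t=2.380: state=(4.778) — x has crossed 4.76
linear interpolation between t=2.360 (4.73480) and t=2.380 (4.77781) → t≈2.372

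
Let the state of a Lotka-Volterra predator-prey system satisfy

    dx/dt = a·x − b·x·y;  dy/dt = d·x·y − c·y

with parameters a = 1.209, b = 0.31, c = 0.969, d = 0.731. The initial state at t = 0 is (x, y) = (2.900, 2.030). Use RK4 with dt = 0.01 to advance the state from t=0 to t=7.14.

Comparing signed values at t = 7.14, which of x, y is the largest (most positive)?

t=0.000: state=(2.900, 2.030)
step 1 (dt=0.01): k1=(1.681, 2.336), k2=(1.675, 2.362), k3=(1.675, 2.362), k4=(1.669, 2.389); state += dt/6·(k1+2k2+2k3+k4)
t=0.010: state=(2.917, 2.054)
t=0.020: state=(2.933, 2.078)
t=0.030: state=(2.950, 2.102)
continuing one RK4 step at a time; state shown every 25 steps (Δt=0.25):
t=0.250: state=(3.262, 2.804)
t=0.500: state=(3.394, 4.062)
t=0.750: state=(3.138, 5.830)
t=1.000: state=(2.509, 7.697)
t=1.250: state=(1.772, 8.926)
t=1.500: state=(1.182, 9.147)
t=1.750: state=(0.802, 8.581)
t=2.000: state=(0.578, 7.626)
t=2.250: state=(0.451, 6.568)
t=2.500: state=(0.382, 5.559)
t=2.750: state=(0.348, 4.662)
t=3.000: state=(0.338, 3.894)
t=3.250: state=(0.347, 3.253)
t=3.500: state=(0.373, 2.726)
t=3.750: state=(0.415, 2.299)
t=4.000: state=(0.477, 1.957)
t=4.250: state=(0.560, 1.688)
t=4.500: state=(0.671, 1.482)
t=4.750: state=(0.814, 1.331)
t=5.000: state=(0.997, 1.232)
t=5.250: state=(1.229, 1.184)
t=5.500: state=(1.517, 1.193)
t=5.750: state=(1.866, 1.274)
t=6.000: state=(2.273, 1.459)
t=6.250: state=(2.713, 1.805)
t=6.500: state=(3.123, 2.418)
t=6.750: state=(3.377, 3.450)
t=7.000: state=(3.302, 5.016)
t=7.140: state=(3.075, 6.076)
compare at T: x=3.075, y=6.076

largest component: y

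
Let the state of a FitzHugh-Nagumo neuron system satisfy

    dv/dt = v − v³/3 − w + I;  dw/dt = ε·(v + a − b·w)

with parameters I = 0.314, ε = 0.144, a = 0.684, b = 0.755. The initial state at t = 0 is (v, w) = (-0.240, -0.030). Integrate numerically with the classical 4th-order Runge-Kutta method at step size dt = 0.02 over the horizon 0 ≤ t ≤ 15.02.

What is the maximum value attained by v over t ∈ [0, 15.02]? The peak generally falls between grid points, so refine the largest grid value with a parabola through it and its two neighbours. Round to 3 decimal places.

max v = 1.452

t=0.000: state=(-0.240, -0.030)
step 1 (dt=0.02): k1=(0.109, 0.067), k2=(0.109, 0.067), k3=(0.109, 0.067), k4=(0.109, 0.067); state += dt/6·(k1+2k2+2k3+k4)
t=0.020: state=(-0.238, -0.029)
t=0.040: state=(-0.236, -0.027)
t=0.060: state=(-0.233, -0.026)
continuing one RK4 step at a time; state shown every 25 steps (Δt=0.5):
t=0.500: state=(-0.181, 0.005)
t=1.000: state=(-0.107, 0.042)
t=1.500: state=(-0.013, 0.084)
t=2.000: state=(0.115, 0.131)
t=2.500: state=(0.291, 0.185)
t=3.000: state=(0.529, 0.252)
t=3.500: state=(0.824, 0.334)
t=4.000: state=(1.119, 0.433)
t=4.500: state=(1.333, 0.544)
t=5.000: state=(1.435, 0.661)
t=5.500: state=(1.450, 0.776)
t=6.000: state=(1.417, 0.883)
t=6.500: state=(1.355, 0.981)
t=7.000: state=(1.276, 1.070)
t=7.500: state=(1.183, 1.147)
t=8.000: state=(1.073, 1.214)
t=8.500: state=(0.942, 1.268)
t=9.000: state=(0.777, 1.309)
t=9.500: state=(0.557, 1.335)
t=10.000: state=(0.234, 1.341)
t=10.500: state=(-0.275, 1.318)
t=11.000: state=(-1.022, 1.251)
t=11.500: state=(-1.687, 1.136)
t=12.000: state=(-1.937, 0.994)
t=12.500: state=(-1.966, 0.852)
t=13.000: state=(-1.936, 0.718)
t=13.500: state=(-1.893, 0.594)
t=14.000: state=(-1.848, 0.479)
t=14.500: state=(-1.803, 0.374)
t=15.000: state=(-1.758, 0.277)
t=15.020: state=(-1.756, 0.274)
largest grid value and its neighbours: v(5.340)=1.45215, v(5.360)=1.45222, v(5.380)=1.45220
parabola through these three points peaks at t≈5.366 with v≈1.45222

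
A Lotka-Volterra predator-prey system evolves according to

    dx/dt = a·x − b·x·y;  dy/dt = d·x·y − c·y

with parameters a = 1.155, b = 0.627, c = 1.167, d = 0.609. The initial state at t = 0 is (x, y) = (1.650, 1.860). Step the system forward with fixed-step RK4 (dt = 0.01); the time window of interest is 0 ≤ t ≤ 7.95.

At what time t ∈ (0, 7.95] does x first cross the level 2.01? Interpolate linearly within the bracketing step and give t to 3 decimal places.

t = 1.801

t=0.000: state=(1.650, 1.860)
step 1 (dt=0.01): k1=(-0.019, -0.302), k2=(-0.017, -0.301), k3=(-0.017, -0.301), k4=(-0.015, -0.301); state += dt/6·(k1+2k2+2k3+k4)
t=0.010: state=(1.650, 1.857)
t=0.020: state=(1.650, 1.854)
t=0.030: state=(1.650, 1.851)
continuing one RK4 step at a time; state shown every 50 steps (Δt=0.5):
t=0.500: state=(1.679, 1.719)
t=1.000: state=(1.774, 1.620)
t=1.500: state=(1.916, 1.584)
t=1.800: state=(2.010, 1.598)
next step: t=1.810: state=(2.013, 1.599) — x has crossed 2.01
linear interpolation between t=1.800 (2.00965) and t=1.810 (2.01272) → t≈1.801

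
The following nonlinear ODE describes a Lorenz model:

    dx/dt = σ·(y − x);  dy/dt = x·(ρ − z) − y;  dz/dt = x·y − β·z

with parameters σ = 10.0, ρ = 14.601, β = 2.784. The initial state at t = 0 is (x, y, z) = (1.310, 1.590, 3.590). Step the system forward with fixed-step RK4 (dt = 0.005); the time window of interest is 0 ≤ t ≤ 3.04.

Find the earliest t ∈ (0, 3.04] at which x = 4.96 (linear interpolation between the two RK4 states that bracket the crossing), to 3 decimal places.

t = 0.250

t=0.000: state=(1.310, 1.590, 3.590)
step 1 (dt=0.005): k1=(2.800, 12.834, -7.912), k2=(3.051, 12.905, -7.803), k3=(3.046, 12.912, -7.803), k4=(3.293, 12.989, -7.693); state += dt/6·(k1+2k2+2k3+k4)
t=0.005: state=(1.325, 1.655, 3.551)
t=0.010: state=(1.343, 1.720, 3.513)
t=0.015: state=(1.363, 1.786, 3.476)
continuing one RK4 step at a time; state shown every 20 steps (Δt=0.1):
t=0.100: state=(2.030, 3.172, 3.058)
t=0.200: state=(3.675, 5.895, 3.441)
t=0.250: state=(4.953, 7.851, 4.382)
next step: t=0.255: state=(5.100, 8.067, 4.520) — x has crossed 4.96
linear interpolation between t=0.250 (4.95297) and t=0.255 (5.09961) → t≈0.250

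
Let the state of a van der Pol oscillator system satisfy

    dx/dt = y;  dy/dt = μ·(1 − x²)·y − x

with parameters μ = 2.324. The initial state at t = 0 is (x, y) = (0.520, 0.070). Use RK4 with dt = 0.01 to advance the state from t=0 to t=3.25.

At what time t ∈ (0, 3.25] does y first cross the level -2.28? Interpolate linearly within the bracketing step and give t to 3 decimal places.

t = 1.362

t=0.000: state=(0.520, 0.070)
step 1 (dt=0.01): k1=(0.070, -0.401), k2=(0.068, -0.405), k3=(0.068, -0.405), k4=(0.066, -0.409); state += dt/6·(k1+2k2+2k3+k4)
t=0.010: state=(0.521, 0.066)
t=0.020: state=(0.521, 0.062)
t=0.030: state=(0.522, 0.058)
continuing one RK4 step at a time; state shown every 20 steps (Δt=0.2):
t=0.200: state=(0.525, -0.027)
t=0.400: state=(0.507, -0.161)
t=0.600: state=(0.457, -0.347)
t=0.800: state=(0.363, -0.611)
t=1.000: state=(0.204, -1.009)
t=1.200: state=(-0.055, -1.620)
t=1.360: state=(-0.365, -2.271)
next step: t=1.370: state=(-0.388, -2.313) — y has crossed -2.28
linear interpolation between t=1.360 (-2.27105) and t=1.370 (-2.31301) → t≈1.362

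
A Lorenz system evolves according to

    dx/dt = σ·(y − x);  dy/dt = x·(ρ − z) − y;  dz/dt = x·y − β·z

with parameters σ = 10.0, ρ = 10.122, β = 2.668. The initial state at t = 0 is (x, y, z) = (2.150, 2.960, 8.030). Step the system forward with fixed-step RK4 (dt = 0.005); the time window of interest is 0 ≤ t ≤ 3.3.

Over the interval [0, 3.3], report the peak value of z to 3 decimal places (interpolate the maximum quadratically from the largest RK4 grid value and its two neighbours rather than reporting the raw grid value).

t=0.000: state=(2.150, 2.960, 8.030)
step 1 (dt=0.005): k1=(8.100, 1.538, -15.060), k2=(7.936, 1.658, -14.891), k3=(7.943, 1.656, -14.893), k4=(7.786, 1.776, -14.726); state += dt/6·(k1+2k2+2k3+k4)
t=0.005: state=(2.190, 2.968, 7.956)
t=0.010: state=(2.228, 2.978, 7.883)
t=0.015: state=(2.265, 2.988, 7.812)
continuing one RK4 step at a time; state shown every 40 steps (Δt=0.2):
t=0.200: state=(3.390, 4.087, 6.240)
t=0.400: state=(5.160, 6.140, 7.176)
t=0.600: state=(6.403, 6.406, 10.339)
t=0.800: state=(5.210, 4.317, 10.921)
t=1.000: state=(3.914, 3.616, 8.994)
t=1.200: state=(3.995, 4.326, 7.619)
t=1.400: state=(4.983, 5.547, 7.965)
t=1.600: state=(5.747, 5.826, 9.637)
t=1.800: state=(5.247, 4.781, 10.226)
t=2.000: state=(4.443, 4.200, 9.239)
t=2.200: state=(4.385, 4.551, 8.334)
t=2.400: state=(4.935, 5.255, 8.460)
t=2.600: state=(5.379, 5.443, 9.357)
t=2.800: state=(5.154, 4.914, 9.753)
t=3.000: state=(4.695, 4.535, 9.256)
t=3.200: state=(4.620, 4.701, 8.708)
t=3.300: state=(4.744, 4.904, 8.642)
largest grid value and its neighbours: z(0.720)=11.19432, z(0.725)=11.19495, z(0.730)=11.19294
parabola through these three points peaks at t≈0.724 with z≈11.19504

max z = 11.195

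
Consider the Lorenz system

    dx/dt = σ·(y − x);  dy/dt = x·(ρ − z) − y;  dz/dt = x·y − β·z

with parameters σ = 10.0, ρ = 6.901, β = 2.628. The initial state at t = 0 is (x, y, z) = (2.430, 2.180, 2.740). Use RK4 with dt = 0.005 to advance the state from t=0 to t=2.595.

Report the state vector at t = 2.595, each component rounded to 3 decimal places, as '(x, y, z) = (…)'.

t=0.000: state=(2.430, 2.180, 2.740)
step 1 (dt=0.005): k1=(-2.500, 7.931, -1.903), k2=(-2.239, 7.897, -1.856), k3=(-2.247, 7.899, -1.855), k4=(-1.993, 7.867, -1.808); state += dt/6·(k1+2k2+2k3+k4)
t=0.005: state=(2.419, 2.219, 2.731)
t=0.010: state=(2.410, 2.259, 2.722)
t=0.015: state=(2.404, 2.298, 2.714)
continuing one RK4 step at a time; state shown every 20 steps (Δt=0.1):
t=0.100: state=(2.556, 2.953, 2.663)
t=0.200: state=(3.108, 3.783, 2.889)
t=0.300: state=(3.857, 4.653, 3.527)
t=0.400: state=(4.637, 5.361, 4.611)
t=0.500: state=(5.215, 5.604, 5.966)
t=0.600: state=(5.350, 5.221, 7.142)
t=0.700: state=(4.989, 4.436, 7.700)
t=0.800: state=(4.346, 3.665, 7.572)
t=0.900: state=(3.713, 3.157, 7.013)
t=1.000: state=(3.266, 2.934, 6.312)
t=1.100: state=(3.046, 2.932, 5.657)
t=1.200: state=(3.024, 3.089, 5.147)
t=1.300: state=(3.161, 3.362, 4.832)
t=1.400: state=(3.413, 3.709, 4.738)
t=1.500: state=(3.735, 4.074, 4.871)
t=1.600: state=(4.068, 4.383, 5.206)
t=1.700: state=(4.339, 4.553, 5.667)
t=1.800: state=(4.478, 4.537, 6.131)
t=1.900: state=(4.455, 4.354, 6.468)
t=2.000: state=(4.294, 4.085, 6.598)
t=2.100: state=(4.064, 3.826, 6.522)
t=2.200: state=(3.841, 3.642, 6.306)
t=2.300: state=(3.679, 3.556, 6.032)
t=2.400: state=(3.600, 3.565, 5.773)
t=2.500: state=(3.605, 3.648, 5.578)
t=2.595: state=(3.674, 3.772, 5.480)

(x, y, z) = (3.674, 3.772, 5.480)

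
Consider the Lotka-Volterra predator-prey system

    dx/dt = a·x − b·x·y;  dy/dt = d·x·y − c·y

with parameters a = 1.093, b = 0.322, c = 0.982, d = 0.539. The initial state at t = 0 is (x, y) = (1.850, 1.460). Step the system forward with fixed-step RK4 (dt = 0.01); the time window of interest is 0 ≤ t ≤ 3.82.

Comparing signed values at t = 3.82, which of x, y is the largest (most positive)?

largest component: y

t=0.000: state=(1.850, 1.460)
step 1 (dt=0.01): k1=(1.152, 0.022), k2=(1.156, 0.027), k3=(1.156, 0.027), k4=(1.159, 0.031); state += dt/6·(k1+2k2+2k3+k4)
t=0.010: state=(1.862, 1.460)
t=0.020: state=(1.873, 1.461)
t=0.030: state=(1.885, 1.461)
continuing one RK4 step at a time; state shown every 20 steps (Δt=0.2):
t=0.200: state=(2.094, 1.483)
t=0.400: state=(2.364, 1.550)
t=0.600: state=(2.653, 1.669)
t=0.800: state=(2.948, 1.854)
t=1.000: state=(3.229, 2.126)
t=1.200: state=(3.463, 2.507)
t=1.400: state=(3.610, 3.019)
t=1.600: state=(3.624, 3.669)
t=1.800: state=(3.476, 4.427)
t=2.000: state=(3.171, 5.211)
t=2.200: state=(2.756, 5.898)
t=2.400: state=(2.308, 6.367)
t=2.600: state=(1.891, 6.557)
t=2.800: state=(1.544, 6.479)
t=3.000: state=(1.277, 6.194)
t=3.200: state=(1.080, 5.775)
t=3.400: state=(0.941, 5.289)
t=3.600: state=(0.846, 4.784)
t=3.800: state=(0.786, 4.291)
t=3.820: state=(0.782, 4.244)
compare at T: x=0.782, y=4.244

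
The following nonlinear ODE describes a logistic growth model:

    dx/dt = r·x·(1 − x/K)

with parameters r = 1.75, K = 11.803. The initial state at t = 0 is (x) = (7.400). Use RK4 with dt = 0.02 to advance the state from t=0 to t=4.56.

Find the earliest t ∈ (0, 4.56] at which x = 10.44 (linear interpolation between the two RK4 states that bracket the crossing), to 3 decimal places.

t=0.000: state=(7.400)
step 1 (dt=0.02): k1=(4.831), k2=(4.809), k3=(4.809), k4=(4.787); state += dt/6·(k1+2k2+2k3+k4)
t=0.020: state=(7.496)
t=0.040: state=(7.591)
t=0.060: state=(7.686)
continuing one RK4 step at a time; state shown every 10 steps (Δt=0.2):
t=0.200: state=(8.316)
t=0.400: state=(9.111)
t=0.600: state=(9.769)
t=0.800: state=(10.293)
t=0.860: state=(10.426)
next step: t=0.880: state=(10.468) — x has crossed 10.44
linear interpolation between t=0.860 (10.42575) and t=0.880 (10.46777) → t≈0.867

t = 0.867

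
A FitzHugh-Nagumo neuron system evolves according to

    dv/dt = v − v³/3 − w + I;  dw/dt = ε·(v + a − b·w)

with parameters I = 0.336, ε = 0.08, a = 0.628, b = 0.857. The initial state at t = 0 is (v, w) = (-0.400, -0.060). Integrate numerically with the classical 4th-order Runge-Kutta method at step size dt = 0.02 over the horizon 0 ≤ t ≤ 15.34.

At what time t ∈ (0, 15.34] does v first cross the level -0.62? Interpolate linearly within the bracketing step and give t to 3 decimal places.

t=0.000: state=(-0.400, -0.060)
step 1 (dt=0.02): k1=(0.017, 0.022), k2=(0.017, 0.022), k3=(0.017, 0.022), k4=(0.017, 0.022); state += dt/6·(k1+2k2+2k3+k4)
t=0.020: state=(-0.400, -0.060)
t=0.040: state=(-0.399, -0.059)
t=0.060: state=(-0.399, -0.059)
continuing one RK4 step at a time; state shown every 25 steps (Δt=0.5):
t=0.500: state=(-0.392, -0.049)
t=1.000: state=(-0.388, -0.038)
t=1.500: state=(-0.388, -0.027)
t=2.000: state=(-0.394, -0.017)
t=2.500: state=(-0.409, -0.007)
t=3.000: state=(-0.438, 0.001)
t=3.500: state=(-0.487, 0.008)
t=4.000: state=(-0.560, 0.011)
t=4.300: state=(-0.619, 0.012)
next step: t=4.320: state=(-0.624, 0.012) — v has crossed -0.62
linear interpolation between t=4.300 (-0.61936) and t=4.320 (-0.62372) → t≈4.303

t = 4.303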